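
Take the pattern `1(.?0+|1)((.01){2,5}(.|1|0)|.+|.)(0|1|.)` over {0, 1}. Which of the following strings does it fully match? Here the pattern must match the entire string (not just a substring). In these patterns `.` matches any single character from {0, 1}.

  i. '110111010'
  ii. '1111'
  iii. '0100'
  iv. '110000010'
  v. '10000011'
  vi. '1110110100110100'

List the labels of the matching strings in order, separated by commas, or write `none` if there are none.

i, ii, iv, v, vi

i → match
ii → match
iii → no match — must start with '1'
iv → match
v → match
vi → match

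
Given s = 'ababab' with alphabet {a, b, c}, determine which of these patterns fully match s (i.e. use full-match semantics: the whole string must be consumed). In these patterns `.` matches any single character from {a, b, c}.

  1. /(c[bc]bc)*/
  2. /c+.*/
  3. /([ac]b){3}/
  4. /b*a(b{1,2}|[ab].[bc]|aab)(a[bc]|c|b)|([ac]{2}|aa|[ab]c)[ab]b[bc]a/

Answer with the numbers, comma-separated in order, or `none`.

1 → no match
2 → no match — must start with 'c'
3 → match
4 → match

3, 4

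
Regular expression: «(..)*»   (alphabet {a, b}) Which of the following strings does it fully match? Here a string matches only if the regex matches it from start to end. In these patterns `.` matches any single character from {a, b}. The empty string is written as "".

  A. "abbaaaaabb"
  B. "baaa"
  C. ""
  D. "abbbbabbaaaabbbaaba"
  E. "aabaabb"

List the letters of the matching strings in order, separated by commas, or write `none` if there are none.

A, B, C

A → match
B → match
C → match
D → no match
E → no match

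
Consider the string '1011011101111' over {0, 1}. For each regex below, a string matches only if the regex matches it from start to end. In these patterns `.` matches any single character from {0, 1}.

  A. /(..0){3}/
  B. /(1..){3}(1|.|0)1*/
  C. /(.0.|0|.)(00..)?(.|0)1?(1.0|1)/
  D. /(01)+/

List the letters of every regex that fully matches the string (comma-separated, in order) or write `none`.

A → no match — must end with '0'
B → match
C → no match
D → no match — must start with '01'

B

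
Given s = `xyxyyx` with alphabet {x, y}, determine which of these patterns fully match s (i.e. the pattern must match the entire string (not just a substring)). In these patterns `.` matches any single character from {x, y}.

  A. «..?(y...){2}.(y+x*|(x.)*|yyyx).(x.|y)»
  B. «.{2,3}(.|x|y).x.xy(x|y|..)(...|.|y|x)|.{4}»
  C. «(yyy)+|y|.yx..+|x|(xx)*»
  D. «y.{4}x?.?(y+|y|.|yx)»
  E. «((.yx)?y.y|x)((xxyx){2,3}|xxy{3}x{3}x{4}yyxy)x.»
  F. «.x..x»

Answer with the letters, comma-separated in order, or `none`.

A → no match
B → no match
C → match
D → no match — must start with `y`
E → no match
F → no match

C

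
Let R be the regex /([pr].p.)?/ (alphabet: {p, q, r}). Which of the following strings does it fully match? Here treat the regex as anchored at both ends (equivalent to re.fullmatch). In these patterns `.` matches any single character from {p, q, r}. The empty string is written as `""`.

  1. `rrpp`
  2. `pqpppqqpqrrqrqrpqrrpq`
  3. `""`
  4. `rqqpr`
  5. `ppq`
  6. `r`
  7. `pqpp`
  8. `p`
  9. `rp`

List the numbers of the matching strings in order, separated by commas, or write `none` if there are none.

1 → match
2 → no match
3 → match
4 → no match
5 → no match
6 → no match
7 → match
8 → no match
9 → no match

1, 3, 7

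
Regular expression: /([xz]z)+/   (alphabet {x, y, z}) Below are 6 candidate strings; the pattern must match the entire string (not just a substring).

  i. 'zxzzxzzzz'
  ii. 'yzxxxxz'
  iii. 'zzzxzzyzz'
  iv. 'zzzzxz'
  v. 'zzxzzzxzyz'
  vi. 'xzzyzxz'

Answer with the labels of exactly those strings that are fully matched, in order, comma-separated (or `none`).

i → no match
ii → no match
iii → no match
iv → match
v → no match
vi → no match

iv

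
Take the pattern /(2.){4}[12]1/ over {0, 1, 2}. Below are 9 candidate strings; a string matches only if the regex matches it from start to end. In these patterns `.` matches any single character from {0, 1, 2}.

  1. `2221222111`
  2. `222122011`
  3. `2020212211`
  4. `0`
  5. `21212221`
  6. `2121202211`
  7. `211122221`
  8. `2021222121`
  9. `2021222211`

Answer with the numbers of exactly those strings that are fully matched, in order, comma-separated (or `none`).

1, 3, 6, 8, 9

1 → match
2 → no match
3 → match
4 → no match — must start with `2`
5 → no match
6 → match
7 → no match
8 → match
9 → match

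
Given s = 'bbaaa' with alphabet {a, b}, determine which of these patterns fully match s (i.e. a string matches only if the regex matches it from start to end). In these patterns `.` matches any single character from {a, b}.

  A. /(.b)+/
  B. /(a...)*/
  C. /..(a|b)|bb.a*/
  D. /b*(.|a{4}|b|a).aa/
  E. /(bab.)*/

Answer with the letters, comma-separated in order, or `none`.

A → no match — must end with 'b'
B → no match
C → match
D → match
E → no match

C, D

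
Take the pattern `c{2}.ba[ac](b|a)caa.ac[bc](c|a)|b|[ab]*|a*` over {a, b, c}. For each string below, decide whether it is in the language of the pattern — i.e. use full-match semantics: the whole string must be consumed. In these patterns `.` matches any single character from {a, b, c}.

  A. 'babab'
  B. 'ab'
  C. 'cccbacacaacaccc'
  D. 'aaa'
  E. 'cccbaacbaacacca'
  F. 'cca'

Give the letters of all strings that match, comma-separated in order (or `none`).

A → match
B → match
C → match
D → match
E → no match
F → no match

A, B, C, D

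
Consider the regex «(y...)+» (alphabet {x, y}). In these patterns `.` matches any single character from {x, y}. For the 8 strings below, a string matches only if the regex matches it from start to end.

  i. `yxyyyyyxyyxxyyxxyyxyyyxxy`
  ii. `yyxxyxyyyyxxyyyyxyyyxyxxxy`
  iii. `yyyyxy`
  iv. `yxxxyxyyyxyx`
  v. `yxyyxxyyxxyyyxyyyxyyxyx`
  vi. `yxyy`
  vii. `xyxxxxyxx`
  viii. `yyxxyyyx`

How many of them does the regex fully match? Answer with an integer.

3

i → no match
ii → no match
iii. `yyyyxy` → no match
iv. `yxxxyxyyyxyx` → match
v → no match
vi. `yxyy` → match
vii. `xyxxxxyxx` → no match — must start with `y`
viii. `yyxxyyyx` → match
Total matched: 3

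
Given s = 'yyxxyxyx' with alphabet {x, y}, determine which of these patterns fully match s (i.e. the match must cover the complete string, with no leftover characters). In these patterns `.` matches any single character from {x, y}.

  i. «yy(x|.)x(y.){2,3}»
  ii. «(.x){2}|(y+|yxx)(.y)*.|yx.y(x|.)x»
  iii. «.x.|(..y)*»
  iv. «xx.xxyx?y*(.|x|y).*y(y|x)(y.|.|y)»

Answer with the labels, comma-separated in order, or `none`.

i → match
ii → no match
iii → no match
iv → no match — must start with 'xx'

i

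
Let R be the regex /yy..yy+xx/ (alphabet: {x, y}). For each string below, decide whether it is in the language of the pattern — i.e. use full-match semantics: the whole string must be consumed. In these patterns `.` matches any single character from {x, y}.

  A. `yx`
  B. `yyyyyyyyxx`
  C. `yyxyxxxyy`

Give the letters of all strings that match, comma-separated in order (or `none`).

A → no match — must start with `yy`
B → match
C → no match — must end with `yxx`

B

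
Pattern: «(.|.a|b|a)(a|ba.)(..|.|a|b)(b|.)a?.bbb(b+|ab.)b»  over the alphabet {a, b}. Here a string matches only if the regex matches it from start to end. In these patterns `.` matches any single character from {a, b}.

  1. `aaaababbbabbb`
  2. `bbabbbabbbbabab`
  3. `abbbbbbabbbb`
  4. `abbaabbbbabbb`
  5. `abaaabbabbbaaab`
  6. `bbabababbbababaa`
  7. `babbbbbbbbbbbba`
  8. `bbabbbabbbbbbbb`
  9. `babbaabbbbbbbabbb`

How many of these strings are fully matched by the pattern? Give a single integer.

3

1 → match
2 → match
3. `abbbbbbabbbb` → no match
4 → no match
5 → no match
6 → no match — must end with `b`
7 → no match — must end with `b`
8 → match
9 → no match
Total matched: 3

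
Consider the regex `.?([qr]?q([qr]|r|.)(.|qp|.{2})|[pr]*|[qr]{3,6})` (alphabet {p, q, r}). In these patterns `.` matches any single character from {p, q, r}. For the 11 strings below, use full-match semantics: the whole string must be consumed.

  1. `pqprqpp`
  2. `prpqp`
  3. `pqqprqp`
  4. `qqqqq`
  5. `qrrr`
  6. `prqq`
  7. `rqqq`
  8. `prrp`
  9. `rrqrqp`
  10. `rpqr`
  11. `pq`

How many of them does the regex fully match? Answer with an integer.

1 → no match
2 → no match
3 → no match
4 → match
5 → match
6 → match
7 → match
8 → match
9 → match
10 → no match
11 → no match
Total matched: 6

6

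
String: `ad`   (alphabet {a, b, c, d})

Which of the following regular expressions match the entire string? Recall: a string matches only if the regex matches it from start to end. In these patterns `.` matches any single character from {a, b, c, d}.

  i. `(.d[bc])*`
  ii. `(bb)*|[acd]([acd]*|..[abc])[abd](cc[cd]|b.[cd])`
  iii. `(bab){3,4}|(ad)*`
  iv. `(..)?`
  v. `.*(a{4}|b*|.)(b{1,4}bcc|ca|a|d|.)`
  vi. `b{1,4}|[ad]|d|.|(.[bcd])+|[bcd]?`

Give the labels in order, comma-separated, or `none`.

i → no match
ii → no match
iii → match
iv → match
v → match
vi → match

iii, iv, v, vi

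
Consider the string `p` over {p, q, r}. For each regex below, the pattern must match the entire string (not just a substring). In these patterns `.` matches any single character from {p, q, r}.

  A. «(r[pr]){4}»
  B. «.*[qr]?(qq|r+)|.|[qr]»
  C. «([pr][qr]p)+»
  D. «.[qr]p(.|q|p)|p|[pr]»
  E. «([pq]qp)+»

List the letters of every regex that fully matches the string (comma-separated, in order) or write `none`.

B, D

A → no match — must start with `r`
B → match
C → no match
D → match
E → no match — must end with `qp`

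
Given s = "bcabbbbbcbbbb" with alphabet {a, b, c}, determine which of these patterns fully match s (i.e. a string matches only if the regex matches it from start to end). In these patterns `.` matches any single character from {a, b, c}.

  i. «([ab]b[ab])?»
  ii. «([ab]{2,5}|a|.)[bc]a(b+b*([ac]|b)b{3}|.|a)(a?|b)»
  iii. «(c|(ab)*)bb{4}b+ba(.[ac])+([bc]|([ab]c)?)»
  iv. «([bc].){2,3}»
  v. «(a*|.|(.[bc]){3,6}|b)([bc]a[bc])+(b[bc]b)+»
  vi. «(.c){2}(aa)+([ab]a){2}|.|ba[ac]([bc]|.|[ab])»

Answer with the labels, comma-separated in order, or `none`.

i → no match
ii → match
iii → no match
iv → no match
v → match
vi → no match

ii, v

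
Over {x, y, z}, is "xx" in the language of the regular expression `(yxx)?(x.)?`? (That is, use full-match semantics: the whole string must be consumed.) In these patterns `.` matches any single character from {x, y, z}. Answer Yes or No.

Yes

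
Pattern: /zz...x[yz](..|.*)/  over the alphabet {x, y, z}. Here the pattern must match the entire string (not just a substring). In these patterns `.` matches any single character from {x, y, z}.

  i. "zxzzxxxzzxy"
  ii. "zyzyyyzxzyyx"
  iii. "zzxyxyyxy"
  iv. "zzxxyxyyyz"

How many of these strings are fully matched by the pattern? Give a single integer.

1

i → no match — must start with "zz"
ii → no match — must start with "zz"
iii → no match
iv → match
Total matched: 1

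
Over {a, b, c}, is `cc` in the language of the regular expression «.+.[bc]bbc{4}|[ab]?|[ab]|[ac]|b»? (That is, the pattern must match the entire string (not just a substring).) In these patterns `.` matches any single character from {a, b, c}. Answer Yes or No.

No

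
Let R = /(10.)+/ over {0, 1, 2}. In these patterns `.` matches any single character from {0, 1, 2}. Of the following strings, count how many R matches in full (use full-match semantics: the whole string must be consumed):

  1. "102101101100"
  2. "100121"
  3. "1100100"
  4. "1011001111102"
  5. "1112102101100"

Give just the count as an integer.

1 → match
2 → no match
3 → no match — must start with "10"
4 → no match
5 → no match — must start with "10"
Total matched: 1

1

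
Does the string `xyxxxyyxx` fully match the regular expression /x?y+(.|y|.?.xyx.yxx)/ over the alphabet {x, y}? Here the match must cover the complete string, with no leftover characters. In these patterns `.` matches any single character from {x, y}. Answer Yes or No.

No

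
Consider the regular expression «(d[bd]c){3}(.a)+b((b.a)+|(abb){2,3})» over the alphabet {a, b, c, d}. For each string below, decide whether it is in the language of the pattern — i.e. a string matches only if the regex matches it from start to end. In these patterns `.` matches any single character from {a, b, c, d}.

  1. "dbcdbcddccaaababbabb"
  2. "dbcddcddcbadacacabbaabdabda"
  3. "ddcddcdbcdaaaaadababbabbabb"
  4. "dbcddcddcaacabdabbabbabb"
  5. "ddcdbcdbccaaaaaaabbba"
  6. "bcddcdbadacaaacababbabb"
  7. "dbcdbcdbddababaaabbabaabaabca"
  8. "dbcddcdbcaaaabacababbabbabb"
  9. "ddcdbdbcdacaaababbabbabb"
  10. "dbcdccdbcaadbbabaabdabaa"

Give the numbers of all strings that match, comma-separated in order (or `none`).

1 → match
2 → match
3 → match
4 → no match
5 → match
6 → no match — must start with "d"
7 → no match
8 → match
9 → no match
10 → no match

1, 2, 3, 5, 8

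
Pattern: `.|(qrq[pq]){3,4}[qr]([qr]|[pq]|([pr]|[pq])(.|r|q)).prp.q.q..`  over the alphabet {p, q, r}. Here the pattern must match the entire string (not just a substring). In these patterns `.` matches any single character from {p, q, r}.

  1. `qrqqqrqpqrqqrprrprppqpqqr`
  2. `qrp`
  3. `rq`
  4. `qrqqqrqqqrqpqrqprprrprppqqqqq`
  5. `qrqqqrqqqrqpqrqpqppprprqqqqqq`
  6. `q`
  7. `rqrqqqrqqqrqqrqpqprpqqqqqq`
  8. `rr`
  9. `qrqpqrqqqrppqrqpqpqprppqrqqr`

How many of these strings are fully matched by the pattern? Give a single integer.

1 → match
2. `qrp` → no match
3. `rq` → no match
4 → match
5 → no match
6. `q` → match
7 → no match
8. `rr` → no match
9 → no match
Total matched: 3

3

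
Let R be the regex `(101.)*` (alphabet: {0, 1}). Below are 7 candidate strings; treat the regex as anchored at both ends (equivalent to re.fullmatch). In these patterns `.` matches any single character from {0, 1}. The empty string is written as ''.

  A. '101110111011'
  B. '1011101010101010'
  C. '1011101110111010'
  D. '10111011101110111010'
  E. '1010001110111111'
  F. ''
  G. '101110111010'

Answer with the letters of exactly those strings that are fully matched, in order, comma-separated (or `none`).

A. '101110111011' → match
B → match
C → match
D → match
E → no match
F. '' → match
G. '101110111010' → match

A, B, C, D, F, G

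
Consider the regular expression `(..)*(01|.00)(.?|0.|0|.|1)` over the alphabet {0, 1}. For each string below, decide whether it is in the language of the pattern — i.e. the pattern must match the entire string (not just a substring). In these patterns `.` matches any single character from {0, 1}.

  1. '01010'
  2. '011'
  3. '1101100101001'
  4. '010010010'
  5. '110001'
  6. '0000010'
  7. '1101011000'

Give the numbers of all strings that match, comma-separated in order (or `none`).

1 → match
2 → match
3 → no match
4 → match
5 → match
6 → match
7 → match

1, 2, 4, 5, 6, 7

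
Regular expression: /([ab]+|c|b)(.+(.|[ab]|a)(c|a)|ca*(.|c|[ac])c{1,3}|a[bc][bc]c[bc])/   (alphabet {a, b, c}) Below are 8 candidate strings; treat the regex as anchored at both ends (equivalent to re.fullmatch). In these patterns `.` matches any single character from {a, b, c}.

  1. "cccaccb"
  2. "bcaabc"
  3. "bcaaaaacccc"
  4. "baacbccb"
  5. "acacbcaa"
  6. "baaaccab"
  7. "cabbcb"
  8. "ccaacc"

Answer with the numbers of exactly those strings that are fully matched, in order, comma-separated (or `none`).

2, 3, 5, 7, 8

1. "cccaccb" → no match
2. "bcaabc" → match
3. "bcaaaaacccc" → match
4. "baacbccb" → no match
5. "acacbcaa" → match
6. "baaaccab" → no match
7. "cabbcb" → match
8. "ccaacc" → match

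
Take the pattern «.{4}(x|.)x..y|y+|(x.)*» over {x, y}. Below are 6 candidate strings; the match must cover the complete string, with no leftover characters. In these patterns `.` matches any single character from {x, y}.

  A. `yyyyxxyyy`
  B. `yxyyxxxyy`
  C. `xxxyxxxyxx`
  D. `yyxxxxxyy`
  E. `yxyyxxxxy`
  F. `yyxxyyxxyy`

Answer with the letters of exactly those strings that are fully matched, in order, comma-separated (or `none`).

A. `yyyyxxyyy` → match
B. `yxyyxxxyy` → match
C. `xxxyxxxyxx` → match
D. `yyxxxxxyy` → match
E. `yxyyxxxxy` → match
F. `yyxxyyxxyy` → no match

A, B, C, D, E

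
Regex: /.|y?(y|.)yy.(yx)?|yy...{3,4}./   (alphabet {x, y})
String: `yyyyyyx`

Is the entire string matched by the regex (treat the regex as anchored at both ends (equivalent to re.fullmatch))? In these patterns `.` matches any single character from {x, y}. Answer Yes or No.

Yes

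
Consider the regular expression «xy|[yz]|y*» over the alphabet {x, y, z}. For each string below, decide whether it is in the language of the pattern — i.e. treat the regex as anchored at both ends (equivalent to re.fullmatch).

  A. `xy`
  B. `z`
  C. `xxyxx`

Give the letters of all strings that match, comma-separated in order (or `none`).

A. `xy` → match
B. `z` → match
C. `xxyxx` → no match

A, B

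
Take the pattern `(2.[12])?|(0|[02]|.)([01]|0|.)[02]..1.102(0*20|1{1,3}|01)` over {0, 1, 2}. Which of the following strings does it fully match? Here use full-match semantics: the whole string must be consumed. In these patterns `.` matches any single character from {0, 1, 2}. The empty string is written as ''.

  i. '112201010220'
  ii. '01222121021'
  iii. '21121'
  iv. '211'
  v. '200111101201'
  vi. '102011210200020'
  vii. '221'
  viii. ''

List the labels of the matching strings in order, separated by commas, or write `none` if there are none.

i, ii, iv, vi, vii, viii

i → match
ii → match
iii → no match
iv → match
v → no match
vi → match
vii → match
viii → match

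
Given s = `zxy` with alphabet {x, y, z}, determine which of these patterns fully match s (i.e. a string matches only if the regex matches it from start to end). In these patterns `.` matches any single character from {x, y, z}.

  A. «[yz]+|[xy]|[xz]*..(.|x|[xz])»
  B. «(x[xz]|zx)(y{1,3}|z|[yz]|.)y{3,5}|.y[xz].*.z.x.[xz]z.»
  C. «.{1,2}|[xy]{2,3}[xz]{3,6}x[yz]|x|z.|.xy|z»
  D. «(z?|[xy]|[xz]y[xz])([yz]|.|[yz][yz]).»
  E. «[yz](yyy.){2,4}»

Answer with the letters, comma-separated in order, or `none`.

A → match
B → no match
C → match
D → match
E → no match

A, C, D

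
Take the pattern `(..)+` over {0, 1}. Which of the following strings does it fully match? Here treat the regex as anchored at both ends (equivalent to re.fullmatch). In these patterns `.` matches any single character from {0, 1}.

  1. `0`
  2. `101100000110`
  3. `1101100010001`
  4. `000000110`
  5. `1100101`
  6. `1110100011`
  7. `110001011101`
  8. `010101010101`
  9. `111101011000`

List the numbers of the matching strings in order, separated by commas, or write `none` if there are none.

1 → no match
2 → match
3 → no match
4 → no match
5 → no match
6 → match
7 → match
8 → match
9 → match

2, 6, 7, 8, 9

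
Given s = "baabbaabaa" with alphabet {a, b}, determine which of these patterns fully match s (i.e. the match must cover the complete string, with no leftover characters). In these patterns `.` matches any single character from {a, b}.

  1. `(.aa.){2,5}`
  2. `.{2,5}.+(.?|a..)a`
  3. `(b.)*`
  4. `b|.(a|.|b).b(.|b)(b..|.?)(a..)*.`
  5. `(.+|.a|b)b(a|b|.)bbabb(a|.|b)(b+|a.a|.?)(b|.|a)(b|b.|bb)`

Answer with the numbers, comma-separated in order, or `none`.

2, 4

1 → no match
2 → match
3 → no match
4 → match
5 → no match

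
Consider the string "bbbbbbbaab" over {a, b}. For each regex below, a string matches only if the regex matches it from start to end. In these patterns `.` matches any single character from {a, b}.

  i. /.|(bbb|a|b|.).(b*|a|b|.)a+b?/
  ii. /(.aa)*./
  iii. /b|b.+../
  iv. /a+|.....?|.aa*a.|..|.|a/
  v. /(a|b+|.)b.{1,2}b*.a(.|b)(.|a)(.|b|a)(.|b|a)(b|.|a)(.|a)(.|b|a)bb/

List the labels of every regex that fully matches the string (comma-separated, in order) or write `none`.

i → match
ii → no match
iii → match
iv → no match
v → no match — must end with "bb"

i, iii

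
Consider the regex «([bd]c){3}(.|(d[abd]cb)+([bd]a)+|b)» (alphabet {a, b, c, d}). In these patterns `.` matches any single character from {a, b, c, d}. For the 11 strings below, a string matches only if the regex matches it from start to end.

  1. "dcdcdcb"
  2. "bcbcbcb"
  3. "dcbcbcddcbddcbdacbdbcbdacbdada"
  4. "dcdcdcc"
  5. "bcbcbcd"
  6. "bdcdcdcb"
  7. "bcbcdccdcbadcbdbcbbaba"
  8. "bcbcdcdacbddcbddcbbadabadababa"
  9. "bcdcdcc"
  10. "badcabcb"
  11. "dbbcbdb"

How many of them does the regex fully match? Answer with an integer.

1 → match
2 → match
3 → match
4 → match
5 → match
6 → no match
7 → no match
8 → match
9 → match
10 → no match
11 → no match
Total matched: 7

7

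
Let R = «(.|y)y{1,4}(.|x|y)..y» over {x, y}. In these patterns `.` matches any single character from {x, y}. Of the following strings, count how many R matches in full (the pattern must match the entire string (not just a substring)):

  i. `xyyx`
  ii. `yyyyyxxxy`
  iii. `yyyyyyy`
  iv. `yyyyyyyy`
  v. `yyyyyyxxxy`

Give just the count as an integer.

i → no match — must end with `y`
ii → match
iii → match
iv → match
v → no match
Total matched: 3

3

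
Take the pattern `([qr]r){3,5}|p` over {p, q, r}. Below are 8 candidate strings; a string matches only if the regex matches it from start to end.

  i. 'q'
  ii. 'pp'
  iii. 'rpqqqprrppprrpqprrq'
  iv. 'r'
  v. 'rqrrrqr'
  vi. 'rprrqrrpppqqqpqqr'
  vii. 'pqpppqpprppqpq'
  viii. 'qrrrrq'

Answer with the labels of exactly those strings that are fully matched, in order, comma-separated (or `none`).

i → no match
ii → no match
iii → no match
iv → no match
v → no match
vi → no match
vii → no match
viii → no match

none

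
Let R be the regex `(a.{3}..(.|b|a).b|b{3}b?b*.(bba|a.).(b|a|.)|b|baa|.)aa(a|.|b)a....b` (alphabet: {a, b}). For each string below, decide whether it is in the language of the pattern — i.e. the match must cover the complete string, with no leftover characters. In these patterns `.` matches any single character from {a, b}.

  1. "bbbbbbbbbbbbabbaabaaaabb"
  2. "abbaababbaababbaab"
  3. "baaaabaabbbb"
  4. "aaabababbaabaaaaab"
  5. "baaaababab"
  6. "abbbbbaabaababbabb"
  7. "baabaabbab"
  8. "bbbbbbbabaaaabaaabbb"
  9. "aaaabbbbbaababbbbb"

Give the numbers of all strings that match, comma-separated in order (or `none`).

1 → match
2 → match
3. "baaaabaabbbb" → match
4 → match
5. "baaaababab" → match
6 → match
7. "baabaabbab" → match
8 → match
9 → match

1, 2, 3, 4, 5, 6, 7, 8, 9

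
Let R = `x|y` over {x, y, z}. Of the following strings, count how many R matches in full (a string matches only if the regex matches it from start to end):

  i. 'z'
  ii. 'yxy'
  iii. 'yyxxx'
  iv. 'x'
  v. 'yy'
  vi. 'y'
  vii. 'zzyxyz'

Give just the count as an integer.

2

i → no match
ii → no match
iii → no match
iv → match
v → no match
vi → match
vii → no match
Total matched: 2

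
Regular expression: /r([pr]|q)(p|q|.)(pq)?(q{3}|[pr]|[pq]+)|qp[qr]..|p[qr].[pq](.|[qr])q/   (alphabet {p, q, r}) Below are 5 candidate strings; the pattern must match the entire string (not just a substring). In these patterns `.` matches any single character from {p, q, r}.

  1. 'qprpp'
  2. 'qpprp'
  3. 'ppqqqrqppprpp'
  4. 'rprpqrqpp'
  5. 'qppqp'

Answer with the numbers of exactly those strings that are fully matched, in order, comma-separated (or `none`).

1

1. 'qprpp' → match
2. 'qpprp' → no match
3 → no match
4. 'rprpqrqpp' → no match
5. 'qppqp' → no match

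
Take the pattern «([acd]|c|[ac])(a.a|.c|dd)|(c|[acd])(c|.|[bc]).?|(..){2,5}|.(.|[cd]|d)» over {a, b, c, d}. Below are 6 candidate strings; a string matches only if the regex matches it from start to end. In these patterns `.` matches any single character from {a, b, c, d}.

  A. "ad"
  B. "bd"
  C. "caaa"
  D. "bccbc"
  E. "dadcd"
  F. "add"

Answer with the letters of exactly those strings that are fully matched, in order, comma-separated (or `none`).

A, B, C, F

A. "ad" → match
B. "bd" → match
C. "caaa" → match
D. "bccbc" → no match
E. "dadcd" → no match
F. "add" → match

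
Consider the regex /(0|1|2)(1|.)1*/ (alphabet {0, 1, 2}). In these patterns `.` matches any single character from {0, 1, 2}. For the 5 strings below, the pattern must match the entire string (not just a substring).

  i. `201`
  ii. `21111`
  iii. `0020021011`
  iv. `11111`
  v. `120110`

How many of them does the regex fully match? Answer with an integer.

i → match
ii → match
iii → no match
iv → match
v → no match
Total matched: 3

3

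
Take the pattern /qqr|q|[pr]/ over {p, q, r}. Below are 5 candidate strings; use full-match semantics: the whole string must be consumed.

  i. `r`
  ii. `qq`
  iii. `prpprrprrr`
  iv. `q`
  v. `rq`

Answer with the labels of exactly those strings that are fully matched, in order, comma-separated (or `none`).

i → match
ii → no match
iii → no match
iv → match
v → no match

i, iv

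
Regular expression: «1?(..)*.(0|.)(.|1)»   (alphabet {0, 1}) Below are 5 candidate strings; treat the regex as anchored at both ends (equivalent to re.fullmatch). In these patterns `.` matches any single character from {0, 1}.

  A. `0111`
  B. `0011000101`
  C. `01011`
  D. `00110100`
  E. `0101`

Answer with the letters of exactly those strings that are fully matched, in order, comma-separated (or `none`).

C

A. `0111` → no match
B. `0011000101` → no match
C. `01011` → match
D. `00110100` → no match
E. `0101` → no match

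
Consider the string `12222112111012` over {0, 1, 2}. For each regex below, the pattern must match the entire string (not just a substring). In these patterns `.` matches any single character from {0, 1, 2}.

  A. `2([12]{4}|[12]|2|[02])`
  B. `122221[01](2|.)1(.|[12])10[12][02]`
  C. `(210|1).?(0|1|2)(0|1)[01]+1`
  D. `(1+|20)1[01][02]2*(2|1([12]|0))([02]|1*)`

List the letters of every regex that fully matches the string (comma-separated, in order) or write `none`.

A → no match — must start with `2`
B → match
C → no match — must end with `1`
D → no match

B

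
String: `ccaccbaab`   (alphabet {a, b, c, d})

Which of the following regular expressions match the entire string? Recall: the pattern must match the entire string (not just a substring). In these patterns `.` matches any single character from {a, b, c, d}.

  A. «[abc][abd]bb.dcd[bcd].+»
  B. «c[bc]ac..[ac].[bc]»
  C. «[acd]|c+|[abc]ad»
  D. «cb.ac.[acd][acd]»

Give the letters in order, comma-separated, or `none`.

B

A → no match
B → match
C → no match
D → no match — must start with `cb`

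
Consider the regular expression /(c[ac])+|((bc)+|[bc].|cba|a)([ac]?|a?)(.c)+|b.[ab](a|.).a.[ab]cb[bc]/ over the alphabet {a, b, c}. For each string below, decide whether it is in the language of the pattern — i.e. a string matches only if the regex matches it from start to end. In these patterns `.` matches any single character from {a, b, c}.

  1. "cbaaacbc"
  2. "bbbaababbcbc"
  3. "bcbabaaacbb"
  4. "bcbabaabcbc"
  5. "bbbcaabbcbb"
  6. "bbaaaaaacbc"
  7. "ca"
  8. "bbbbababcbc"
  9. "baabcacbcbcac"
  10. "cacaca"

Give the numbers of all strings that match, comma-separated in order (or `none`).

1 → match
2 → no match
3 → match
4 → match
5 → match
6 → match
7 → match
8 → no match
9 → match
10 → match

1, 3, 4, 5, 6, 7, 9, 10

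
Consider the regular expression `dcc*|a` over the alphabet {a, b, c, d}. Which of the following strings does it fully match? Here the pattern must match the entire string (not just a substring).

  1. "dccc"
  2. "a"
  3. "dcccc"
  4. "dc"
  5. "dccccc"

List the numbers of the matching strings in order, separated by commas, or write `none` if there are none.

1, 2, 3, 4, 5

1 → match
2 → match
3 → match
4 → match
5 → match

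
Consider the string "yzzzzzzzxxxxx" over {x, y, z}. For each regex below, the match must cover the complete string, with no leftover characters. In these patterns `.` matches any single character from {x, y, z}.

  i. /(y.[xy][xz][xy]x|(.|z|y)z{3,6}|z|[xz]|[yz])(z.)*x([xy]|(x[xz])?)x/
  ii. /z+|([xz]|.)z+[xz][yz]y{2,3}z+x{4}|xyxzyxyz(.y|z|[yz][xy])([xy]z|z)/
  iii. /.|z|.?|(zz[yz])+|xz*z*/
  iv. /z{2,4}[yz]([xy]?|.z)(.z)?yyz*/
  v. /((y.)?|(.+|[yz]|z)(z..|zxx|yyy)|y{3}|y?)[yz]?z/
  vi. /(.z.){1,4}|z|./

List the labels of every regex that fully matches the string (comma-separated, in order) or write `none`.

i

i → match
ii → no match
iii → no match
iv → no match — must start with "z"
v → no match — must end with "z"
vi → no match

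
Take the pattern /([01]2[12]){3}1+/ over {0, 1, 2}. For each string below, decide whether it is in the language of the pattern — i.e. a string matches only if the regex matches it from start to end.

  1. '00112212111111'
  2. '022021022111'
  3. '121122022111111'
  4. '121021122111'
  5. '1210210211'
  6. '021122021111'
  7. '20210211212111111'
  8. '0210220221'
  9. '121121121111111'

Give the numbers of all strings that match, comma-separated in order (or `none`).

2, 3, 4, 5, 6, 8, 9

1 → no match
2 → match
3 → match
4 → match
5 → match
6 → match
7 → no match
8 → match
9 → match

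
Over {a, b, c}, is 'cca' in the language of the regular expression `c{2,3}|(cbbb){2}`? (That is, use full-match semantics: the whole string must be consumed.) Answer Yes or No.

No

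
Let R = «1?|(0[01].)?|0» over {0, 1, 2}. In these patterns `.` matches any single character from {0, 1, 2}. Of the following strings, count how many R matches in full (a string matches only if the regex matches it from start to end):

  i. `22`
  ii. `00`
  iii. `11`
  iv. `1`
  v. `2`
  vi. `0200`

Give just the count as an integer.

i. `22` → no match
ii. `00` → no match
iii. `11` → no match
iv. `1` → match
v. `2` → no match
vi. `0200` → no match
Total matched: 1

1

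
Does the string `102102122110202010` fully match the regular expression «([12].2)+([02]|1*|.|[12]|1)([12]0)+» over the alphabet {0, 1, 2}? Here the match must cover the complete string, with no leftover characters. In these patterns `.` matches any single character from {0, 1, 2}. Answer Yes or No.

Yes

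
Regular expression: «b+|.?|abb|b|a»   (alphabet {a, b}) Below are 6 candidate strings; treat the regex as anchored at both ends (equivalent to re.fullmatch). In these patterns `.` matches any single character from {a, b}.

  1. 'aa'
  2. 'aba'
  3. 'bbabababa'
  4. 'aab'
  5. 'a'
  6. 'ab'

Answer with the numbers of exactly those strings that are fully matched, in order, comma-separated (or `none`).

1 → no match
2 → no match
3 → no match
4 → no match
5 → match
6 → no match

5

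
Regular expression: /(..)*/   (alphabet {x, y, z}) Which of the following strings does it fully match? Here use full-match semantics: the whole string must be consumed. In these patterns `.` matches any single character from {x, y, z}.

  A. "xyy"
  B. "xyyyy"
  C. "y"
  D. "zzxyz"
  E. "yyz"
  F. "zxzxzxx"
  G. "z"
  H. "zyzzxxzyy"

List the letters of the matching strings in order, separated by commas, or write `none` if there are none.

none

A → no match
B → no match
C → no match
D → no match
E → no match
F → no match
G → no match
H → no match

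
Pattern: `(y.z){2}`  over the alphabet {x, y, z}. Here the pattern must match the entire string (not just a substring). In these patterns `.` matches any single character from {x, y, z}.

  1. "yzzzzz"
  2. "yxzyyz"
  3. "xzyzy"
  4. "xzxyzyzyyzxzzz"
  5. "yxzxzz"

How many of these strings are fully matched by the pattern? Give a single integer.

1

1. "yzzzzz" → no match
2. "yxzyyz" → match
3. "xzyzy" → no match — must start with "y"
4 → no match — must start with "y"
5. "yxzxzz" → no match
Total matched: 1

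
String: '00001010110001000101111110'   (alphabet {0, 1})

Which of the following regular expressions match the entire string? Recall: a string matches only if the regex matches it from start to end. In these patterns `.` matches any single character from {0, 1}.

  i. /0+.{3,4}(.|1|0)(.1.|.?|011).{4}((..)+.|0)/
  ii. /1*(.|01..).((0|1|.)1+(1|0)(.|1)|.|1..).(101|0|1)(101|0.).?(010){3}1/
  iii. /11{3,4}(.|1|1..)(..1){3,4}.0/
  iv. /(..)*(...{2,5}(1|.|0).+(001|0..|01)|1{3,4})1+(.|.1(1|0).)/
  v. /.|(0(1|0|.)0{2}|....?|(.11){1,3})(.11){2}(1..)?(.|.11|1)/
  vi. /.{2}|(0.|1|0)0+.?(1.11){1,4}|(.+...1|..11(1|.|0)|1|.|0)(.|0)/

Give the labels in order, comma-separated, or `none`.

i → match
ii → no match — must end with '0101'
iii → no match — must start with '11'
iv → match
v → no match
vi → match

i, iv, vi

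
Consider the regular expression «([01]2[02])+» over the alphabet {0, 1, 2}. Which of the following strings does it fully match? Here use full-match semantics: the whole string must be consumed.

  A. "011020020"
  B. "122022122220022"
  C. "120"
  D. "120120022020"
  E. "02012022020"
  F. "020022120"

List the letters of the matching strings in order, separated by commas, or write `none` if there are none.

A → no match
B → no match
C → match
D → match
E → no match
F → match

C, D, F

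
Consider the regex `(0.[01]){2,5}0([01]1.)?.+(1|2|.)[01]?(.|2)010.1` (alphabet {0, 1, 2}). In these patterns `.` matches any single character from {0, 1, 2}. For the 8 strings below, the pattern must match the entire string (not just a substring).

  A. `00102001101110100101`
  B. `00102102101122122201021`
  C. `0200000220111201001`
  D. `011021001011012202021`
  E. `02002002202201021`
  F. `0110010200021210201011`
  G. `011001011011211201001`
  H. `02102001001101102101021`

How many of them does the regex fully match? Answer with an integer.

6

A → no match
B → match
C → match
D → no match
E → match
F → match
G → match
H → match
Total matched: 6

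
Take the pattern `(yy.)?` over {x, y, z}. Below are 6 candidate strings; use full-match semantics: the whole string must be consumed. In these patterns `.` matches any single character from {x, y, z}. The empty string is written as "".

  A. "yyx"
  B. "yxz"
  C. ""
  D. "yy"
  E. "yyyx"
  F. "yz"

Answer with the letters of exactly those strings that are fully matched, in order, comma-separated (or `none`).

A, C

A → match
B → no match
C → match
D → no match
E → no match
F → no match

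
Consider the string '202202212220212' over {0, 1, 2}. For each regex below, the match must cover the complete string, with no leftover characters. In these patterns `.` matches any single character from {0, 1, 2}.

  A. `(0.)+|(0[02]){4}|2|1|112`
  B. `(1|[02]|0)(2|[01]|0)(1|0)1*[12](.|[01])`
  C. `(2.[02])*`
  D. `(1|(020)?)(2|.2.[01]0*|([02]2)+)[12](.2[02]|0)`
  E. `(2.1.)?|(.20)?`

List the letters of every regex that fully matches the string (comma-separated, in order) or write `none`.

A → no match
B → no match
C → match
D → no match
E → no match

C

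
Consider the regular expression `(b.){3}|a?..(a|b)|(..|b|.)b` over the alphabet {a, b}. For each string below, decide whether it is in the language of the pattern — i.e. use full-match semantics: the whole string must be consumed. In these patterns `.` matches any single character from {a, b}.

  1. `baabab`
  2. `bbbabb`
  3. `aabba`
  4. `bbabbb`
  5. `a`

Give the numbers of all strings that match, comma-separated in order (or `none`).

1 → no match
2 → match
3 → no match
4 → no match
5 → no match

2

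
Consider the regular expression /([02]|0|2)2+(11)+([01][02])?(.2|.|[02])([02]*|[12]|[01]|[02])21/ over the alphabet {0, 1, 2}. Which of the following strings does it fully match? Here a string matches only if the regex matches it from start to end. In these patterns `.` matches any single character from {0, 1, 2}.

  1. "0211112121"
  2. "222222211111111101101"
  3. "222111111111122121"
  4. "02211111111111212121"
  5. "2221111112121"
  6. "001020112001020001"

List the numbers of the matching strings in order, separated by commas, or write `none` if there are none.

1, 3, 4, 5

1 → match
2 → no match — must end with "21"
3 → match
4 → match
5 → match
6 → no match — must end with "21"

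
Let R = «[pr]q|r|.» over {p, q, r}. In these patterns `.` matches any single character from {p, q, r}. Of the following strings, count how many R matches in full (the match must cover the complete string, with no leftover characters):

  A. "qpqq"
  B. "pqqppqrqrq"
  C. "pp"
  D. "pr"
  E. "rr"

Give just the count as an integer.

0

A → no match
B → no match
C → no match
D → no match
E → no match
Total matched: 0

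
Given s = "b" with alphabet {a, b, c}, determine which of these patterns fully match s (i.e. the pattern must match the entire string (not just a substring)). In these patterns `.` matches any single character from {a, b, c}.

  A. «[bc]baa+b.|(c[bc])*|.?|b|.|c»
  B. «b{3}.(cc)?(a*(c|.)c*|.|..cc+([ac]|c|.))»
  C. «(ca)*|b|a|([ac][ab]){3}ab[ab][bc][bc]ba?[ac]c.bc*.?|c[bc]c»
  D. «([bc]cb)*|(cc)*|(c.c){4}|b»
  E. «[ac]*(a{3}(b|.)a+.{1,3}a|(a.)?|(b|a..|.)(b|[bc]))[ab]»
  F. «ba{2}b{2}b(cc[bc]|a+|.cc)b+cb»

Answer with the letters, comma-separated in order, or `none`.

A → match
B → no match
C → match
D → match
E → match
F → no match — must start with "ba"

A, C, D, E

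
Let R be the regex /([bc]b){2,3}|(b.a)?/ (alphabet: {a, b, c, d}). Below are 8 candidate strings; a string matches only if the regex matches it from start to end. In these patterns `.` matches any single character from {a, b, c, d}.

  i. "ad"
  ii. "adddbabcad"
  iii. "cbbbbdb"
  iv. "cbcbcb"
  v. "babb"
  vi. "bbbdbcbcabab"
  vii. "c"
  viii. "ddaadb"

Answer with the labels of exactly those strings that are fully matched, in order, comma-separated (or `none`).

iv

i → no match
ii → no match
iii → no match
iv → match
v → no match
vi → no match
vii → no match
viii → no match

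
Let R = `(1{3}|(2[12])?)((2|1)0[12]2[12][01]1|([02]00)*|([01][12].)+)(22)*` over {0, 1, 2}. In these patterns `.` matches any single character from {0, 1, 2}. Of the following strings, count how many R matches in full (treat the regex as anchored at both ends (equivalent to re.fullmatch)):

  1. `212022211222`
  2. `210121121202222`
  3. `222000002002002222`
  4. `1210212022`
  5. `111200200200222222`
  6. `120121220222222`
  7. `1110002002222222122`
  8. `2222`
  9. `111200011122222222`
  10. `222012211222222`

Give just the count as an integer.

1. `212022211222` → no match
2 → match
3 → match
4. `1210212022` → no match
5 → match
6 → no match
7 → no match
8. `2222` → match
9 → no match
10 → match
Total matched: 5

5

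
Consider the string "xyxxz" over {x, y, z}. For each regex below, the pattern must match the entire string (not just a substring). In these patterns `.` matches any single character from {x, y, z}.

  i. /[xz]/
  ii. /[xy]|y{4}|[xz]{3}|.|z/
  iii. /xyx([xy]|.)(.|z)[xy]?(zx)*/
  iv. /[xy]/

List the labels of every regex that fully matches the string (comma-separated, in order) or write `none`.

i → no match
ii → no match
iii → match
iv → no match

iii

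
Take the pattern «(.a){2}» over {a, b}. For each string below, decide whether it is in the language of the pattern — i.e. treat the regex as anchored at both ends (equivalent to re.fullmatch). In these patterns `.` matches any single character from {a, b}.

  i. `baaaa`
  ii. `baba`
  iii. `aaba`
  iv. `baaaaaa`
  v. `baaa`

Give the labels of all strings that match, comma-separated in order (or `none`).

i → no match
ii → match
iii → match
iv → no match
v → match

ii, iii, v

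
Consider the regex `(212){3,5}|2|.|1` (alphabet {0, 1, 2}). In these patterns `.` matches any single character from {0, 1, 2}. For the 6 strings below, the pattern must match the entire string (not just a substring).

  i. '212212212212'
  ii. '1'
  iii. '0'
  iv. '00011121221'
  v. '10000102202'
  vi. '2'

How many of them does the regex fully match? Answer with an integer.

4

i → match
ii → match
iii → match
iv → no match
v → no match
vi → match
Total matched: 4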